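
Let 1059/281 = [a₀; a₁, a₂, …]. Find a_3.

1059 = 3·281 + 216   →  a_0 = 3
281 = 1·216 + 65   →  a_1 = 1
216 = 3·65 + 21   →  a_2 = 3
65 = 3·21 + 2   →  a_3 = 3

3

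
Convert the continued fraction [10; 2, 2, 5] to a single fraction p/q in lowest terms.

281/27

Using pₖ = aₖpₖ₋₁ + pₖ₋₂ and qₖ = aₖqₖ₋₁ + qₖ₋₂:
  k=0: a=10, p=10, q=1
  k=1: a=2, p=21, q=2
  k=2: a=2, p=52, q=5
  k=3: a=5, p=281, q=27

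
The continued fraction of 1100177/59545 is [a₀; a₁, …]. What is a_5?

1100177 = 18·59545 + 28367   →  a_0 = 18
59545 = 2·28367 + 2811   →  a_1 = 2
28367 = 10·2811 + 257   →  a_2 = 10
2811 = 10·257 + 241   →  a_3 = 10
257 = 1·241 + 16   →  a_4 = 1
241 = 15·16 + 1   →  a_5 = 15

15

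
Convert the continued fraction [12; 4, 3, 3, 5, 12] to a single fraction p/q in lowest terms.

Using pₖ = aₖpₖ₋₁ + pₖ₋₂ and qₖ = aₖqₖ₋₁ + qₖ₋₂:
  k=0: a=12, p=12, q=1
  k=1: a=4, p=49, q=4
  k=2: a=3, p=159, q=13
  k=3: a=3, p=526, q=43
  k=4: a=5, p=2789, q=228
  k=5: a=12, p=33994, q=2779

33994/2779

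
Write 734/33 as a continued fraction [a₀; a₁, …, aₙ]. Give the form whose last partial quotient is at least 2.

734 = 22·33 + 8
33 = 4·8 + 1
8 = 8·1 + 0  (stop)
So 734/33 = [22; 4, 8].

[22; 4, 8]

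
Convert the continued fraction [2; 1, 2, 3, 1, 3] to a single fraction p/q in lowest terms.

132/49

Fold from the inside: start with 3/1.
  1 + 1/3 = 4/3
  3 + 3/4 = 15/4
  2 + 4/15 = 34/15
  1 + 15/34 = 49/34
  2 + 34/49 = 132/49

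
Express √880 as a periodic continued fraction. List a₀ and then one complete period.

a₀ = ⌊√880⌋ = 29.
With m₀=0, d₀=1 and mₖ₊₁ = dₖaₖ − mₖ, dₖ₊₁ = (n − mₖ₊₁²)/dₖ, aₖ₊₁ = ⌊(a₀+mₖ₊₁)/dₖ₊₁⌋:
  k=1: m=29, d=39, a=1
  k=2: m=10, d=20, a=1
  k=3: m=10, d=39, a=1
  k=4: m=29, d=1, a=58
d=1 and a=2a₀=58 at k=4, so the next step gives (m, d) = (29, 39) again — its k=1 value — and the period has length 4.

[29; 1, 1, 1, 58]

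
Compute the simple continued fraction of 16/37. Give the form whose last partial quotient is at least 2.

16 = 0*37 + 16
37 = 2*16 + 5
16 = 3*5 + 1
5 = 5*1 + 0  (stop)
So 16/37 = [0; 2, 3, 5].

[0; 2, 3, 5]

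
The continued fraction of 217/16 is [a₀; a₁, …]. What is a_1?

1

217 = 13·16 + 9   →  a_0 = 13
16 = 1·9 + 7   →  a_1 = 1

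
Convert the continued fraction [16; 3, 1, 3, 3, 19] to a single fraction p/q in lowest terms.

15387/946

Using pₖ = aₖpₖ₋₁ + pₖ₋₂ and qₖ = aₖqₖ₋₁ + qₖ₋₂:
  k=0: a=16, p=16, q=1
  k=1: a=3, p=49, q=3
  k=2: a=1, p=65, q=4
  k=3: a=3, p=244, q=15
  k=4: a=3, p=797, q=49
  k=5: a=19, p=15387, q=946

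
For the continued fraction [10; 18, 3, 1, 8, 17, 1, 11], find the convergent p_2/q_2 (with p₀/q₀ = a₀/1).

553/55

Using pₖ = aₖpₖ₋₁ + pₖ₋₂, qₖ = aₖqₖ₋₁ + qₖ₋₂ (with p₋₁=1, p₋₂=0, q₋₁=0, q₋₂=1):
  k=0: a=10, p=10, q=1
  k=1: a=18, p=181, q=18
  k=2: a=3, p=553, q=55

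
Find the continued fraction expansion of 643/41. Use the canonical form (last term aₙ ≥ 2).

[15; 1, 2, 6, 2]

643 = 15·41 + 28
41 = 1·28 + 13
28 = 2·13 + 2
13 = 6·2 + 1
2 = 2·1 + 0  (stop)
So 643/41 = [15; 1, 2, 6, 2].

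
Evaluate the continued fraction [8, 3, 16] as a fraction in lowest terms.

408/49

Fold from the inside: start with 16/1.
  3 + 1/16 = 49/16
  8 + 16/49 = 408/49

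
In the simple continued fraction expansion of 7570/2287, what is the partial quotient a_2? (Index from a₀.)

4

7570 = 3·2287 + 709   →  a_0 = 3
2287 = 3·709 + 160   →  a_1 = 3
709 = 4·160 + 69   →  a_2 = 4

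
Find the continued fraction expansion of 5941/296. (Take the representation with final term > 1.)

[20; 14, 10, 2]

5941 = 20×296 + 21
296 = 14×21 + 2
21 = 10×2 + 1
2 = 2×1 + 0  (stop)
So 5941/296 = [20; 14, 10, 2].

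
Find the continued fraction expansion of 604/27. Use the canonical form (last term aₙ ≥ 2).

604 = 22·27 + 10
27 = 2·10 + 7
10 = 1·7 + 3
7 = 2·3 + 1
3 = 3·1 + 0  (stop)
So 604/27 = [22; 2, 1, 2, 3].

[22; 2, 1, 2, 3]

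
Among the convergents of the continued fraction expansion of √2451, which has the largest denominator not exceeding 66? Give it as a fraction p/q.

3218/65

√2451 = [49; 1, 1, 32, 1, 1, 98, …] (period length 6).
Convergents:
  p_0/q_0 = 49/1
  p_1/q_1 = 50/1
  p_2/q_2 = 99/2
  p_3/q_3 = 3218/65
  p_4/q_4 = 3317/67
q_3 = 65 ≤ 66 < 67 = q_4, so the answer is 3218/65.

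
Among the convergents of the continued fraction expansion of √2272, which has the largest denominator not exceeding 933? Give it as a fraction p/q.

√2272 = [47; 1, 1, 1, 94, …] (period length 4).
Convergents:
  p_0/q_0 = 47/1
  p_1/q_1 = 48/1
  p_2/q_2 = 95/2
  p_3/q_3 = 143/3
  p_4/q_4 = 13537/284
  p_5/q_5 = 13680/287
  p_6/q_6 = 27217/571
  p_7/q_7 = 40897/858
  p_8/q_8 = 3871535/81223
q_7 = 858 ≤ 933 < 81223 = q_8, so the answer is 40897/858.

40897/858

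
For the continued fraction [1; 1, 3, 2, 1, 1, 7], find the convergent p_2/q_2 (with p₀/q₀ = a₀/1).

7/4

Using pₖ = aₖpₖ₋₁ + pₖ₋₂, qₖ = aₖqₖ₋₁ + qₖ₋₂ (with p₋₁=1, p₋₂=0, q₋₁=0, q₋₂=1):
  k=0: a=1, p=1, q=1
  k=1: a=1, p=2, q=1
  k=2: a=3, p=7, q=4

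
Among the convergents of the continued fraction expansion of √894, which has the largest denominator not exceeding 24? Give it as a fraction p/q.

299/10

√894 = [29; 1, 8, 1, 58, …] (period length 4).
Convergents:
  p_0/q_0 = 29/1
  p_1/q_1 = 30/1
  p_2/q_2 = 269/9
  p_3/q_3 = 299/10
  p_4/q_4 = 17611/589
q_3 = 10 ≤ 24 < 589 = q_4, so the answer is 299/10.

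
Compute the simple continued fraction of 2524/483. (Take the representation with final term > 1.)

2524 = 5·483 + 109
483 = 4·109 + 47
109 = 2·47 + 15
47 = 3·15 + 2
15 = 7·2 + 1
2 = 2·1 + 0  (stop)
So 2524/483 = [5; 4, 2, 3, 7, 2].

[5; 4, 2, 3, 7, 2]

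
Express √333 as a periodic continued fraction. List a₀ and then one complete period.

a₀ = ⌊√333⌋ = 18.
With m₀=0, d₀=1 and mₖ₊₁ = dₖaₖ − mₖ, dₖ₊₁ = (n − mₖ₊₁²)/dₖ, aₖ₊₁ = ⌊(a₀+mₖ₊₁)/dₖ₊₁⌋:
  k=1: m=18, d=9, a=4
  k=2: m=18, d=1, a=36
d=1 and a=2a₀=36 at k=2, so the next step gives (m, d) = (18, 9) again — its k=1 value — and the period has length 2.

[18; 4, 36]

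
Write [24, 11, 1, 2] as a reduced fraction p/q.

Using pₖ = aₖpₖ₋₁ + pₖ₋₂ and qₖ = aₖqₖ₋₁ + qₖ₋₂:
  k=0: a=24, p=24, q=1
  k=1: a=11, p=265, q=11
  k=2: a=1, p=289, q=12
  k=3: a=2, p=843, q=35

843/35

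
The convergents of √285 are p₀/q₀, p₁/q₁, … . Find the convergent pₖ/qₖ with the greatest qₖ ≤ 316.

2431/144

√285 = [16; 1, 7, 2, 7, 1, 32, …] (period length 6).
Convergents:
  p_0/q_0 = 16/1
  p_1/q_1 = 17/1
  p_2/q_2 = 135/8
  p_3/q_3 = 287/17
  p_4/q_4 = 2144/127
  p_5/q_5 = 2431/144
  p_6/q_6 = 79936/4735
q_5 = 144 ≤ 316 < 4735 = q_6, so the answer is 2431/144.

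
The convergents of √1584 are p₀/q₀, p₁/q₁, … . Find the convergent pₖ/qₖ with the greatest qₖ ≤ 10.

√1584 = [39; 1, 3, 1, 78, …] (period length 4).
Convergents:
  p_0/q_0 = 39/1
  p_1/q_1 = 40/1
  p_2/q_2 = 159/4
  p_3/q_3 = 199/5
  p_4/q_4 = 15681/394
q_3 = 5 ≤ 10 < 394 = q_4, so the answer is 199/5.

199/5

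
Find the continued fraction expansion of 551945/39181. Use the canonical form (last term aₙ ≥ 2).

[14; 11, 2, 18, 4, 7, 3]

551945 = 14*39181 + 3411
39181 = 11*3411 + 1660
3411 = 2*1660 + 91
1660 = 18*91 + 22
91 = 4*22 + 3
22 = 7*3 + 1
3 = 3*1 + 0  (stop)
So 551945/39181 = [14; 11, 2, 18, 4, 7, 3].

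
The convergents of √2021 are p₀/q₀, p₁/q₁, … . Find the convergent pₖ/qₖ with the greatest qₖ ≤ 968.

43472/967

√2021 = [44; 1, 21, 2, 21, 1, 88, …] (period length 6).
Convergents:
  p_0/q_0 = 44/1
  p_1/q_1 = 45/1
  p_2/q_2 = 989/22
  p_3/q_3 = 2023/45
  p_4/q_4 = 43472/967
  p_5/q_5 = 45495/1012
q_4 = 967 ≤ 968 < 1012 = q_5, so the answer is 43472/967.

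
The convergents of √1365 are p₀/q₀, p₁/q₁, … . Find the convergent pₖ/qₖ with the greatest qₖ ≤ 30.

665/18

√1365 = [36; 1, 17, 2, 17, 1, 72, …] (period length 6).
Convergents:
  p_0/q_0 = 36/1
  p_1/q_1 = 37/1
  p_2/q_2 = 665/18
  p_3/q_3 = 1367/37
q_2 = 18 ≤ 30 < 37 = q_3, so the answer is 665/18.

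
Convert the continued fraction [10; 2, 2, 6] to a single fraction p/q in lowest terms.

333/32

Using pₖ = aₖpₖ₋₁ + pₖ₋₂ and qₖ = aₖqₖ₋₁ + qₖ₋₂:
  k=0: a=10, p=10, q=1
  k=1: a=2, p=21, q=2
  k=2: a=2, p=52, q=5
  k=3: a=6, p=333, q=32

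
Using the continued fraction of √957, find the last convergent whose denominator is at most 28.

√957 = [30; 1, 14, 2, 14, 1, 60, …] (period length 6).
Convergents:
  p_0/q_0 = 30/1
  p_1/q_1 = 31/1
  p_2/q_2 = 464/15
  p_3/q_3 = 959/31
q_2 = 15 ≤ 28 < 31 = q_3, so the answer is 464/15.

464/15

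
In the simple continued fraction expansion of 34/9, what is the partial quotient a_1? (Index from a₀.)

1

34 = 3·9 + 7   →  a_0 = 3
9 = 1·7 + 2   →  a_1 = 1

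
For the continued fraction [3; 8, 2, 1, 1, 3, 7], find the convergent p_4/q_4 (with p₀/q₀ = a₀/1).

131/42

Using pₖ = aₖpₖ₋₁ + pₖ₋₂, qₖ = aₖqₖ₋₁ + qₖ₋₂ (with p₋₁=1, p₋₂=0, q₋₁=0, q₋₂=1):
  k=0: a=3, p=3, q=1
  k=1: a=8, p=25, q=8
  k=2: a=2, p=53, q=17
  k=3: a=1, p=78, q=25
  k=4: a=1, p=131, q=42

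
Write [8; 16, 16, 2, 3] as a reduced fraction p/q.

Fold from the inside: start with 3/1.
  2 + 1/3 = 7/3
  16 + 3/7 = 115/7
  16 + 7/115 = 1847/115
  8 + 115/1847 = 14891/1847

14891/1847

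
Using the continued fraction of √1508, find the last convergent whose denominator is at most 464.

17902/461

√1508 = [38; 1, 4, 1, 76, …] (period length 4).
Convergents:
  p_0/q_0 = 38/1
  p_1/q_1 = 39/1
  p_2/q_2 = 194/5
  p_3/q_3 = 233/6
  p_4/q_4 = 17902/461
  p_5/q_5 = 18135/467
q_4 = 461 ≤ 464 < 467 = q_5, so the answer is 17902/461.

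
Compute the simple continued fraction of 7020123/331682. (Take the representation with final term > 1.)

7020123 = 21×331682 + 54801
331682 = 6×54801 + 2876
54801 = 19×2876 + 157
2876 = 18×157 + 50
157 = 3×50 + 7
50 = 7×7 + 1
7 = 7×1 + 0  (stop)
So 7020123/331682 = [21; 6, 19, 18, 3, 7, 7].

[21; 6, 19, 18, 3, 7, 7]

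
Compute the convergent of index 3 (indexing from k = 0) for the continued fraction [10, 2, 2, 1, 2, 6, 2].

73/7

Using pₖ = aₖpₖ₋₁ + pₖ₋₂, qₖ = aₖqₖ₋₁ + qₖ₋₂ (with p₋₁=1, p₋₂=0, q₋₁=0, q₋₂=1):
  k=0: a=10, p=10, q=1
  k=1: a=2, p=21, q=2
  k=2: a=2, p=52, q=5
  k=3: a=1, p=73, q=7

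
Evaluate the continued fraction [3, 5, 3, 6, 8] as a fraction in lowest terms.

Fold from the inside: start with 8/1.
  6 + 1/8 = 49/8
  3 + 8/49 = 155/49
  5 + 49/155 = 824/155
  3 + 155/824 = 2627/824

2627/824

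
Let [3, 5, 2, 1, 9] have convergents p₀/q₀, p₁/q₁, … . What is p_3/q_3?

51/16

Using pₖ = aₖpₖ₋₁ + pₖ₋₂, qₖ = aₖqₖ₋₁ + qₖ₋₂ (with p₋₁=1, p₋₂=0, q₋₁=0, q₋₂=1):
  k=0: a=3, p=3, q=1
  k=1: a=5, p=16, q=5
  k=2: a=2, p=35, q=11
  k=3: a=1, p=51, q=16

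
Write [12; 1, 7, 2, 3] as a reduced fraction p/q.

Using pₖ = aₖpₖ₋₁ + pₖ₋₂ and qₖ = aₖqₖ₋₁ + qₖ₋₂:
  k=0: a=12, p=12, q=1
  k=1: a=1, p=13, q=1
  k=2: a=7, p=103, q=8
  k=3: a=2, p=219, q=17
  k=4: a=3, p=760, q=59

760/59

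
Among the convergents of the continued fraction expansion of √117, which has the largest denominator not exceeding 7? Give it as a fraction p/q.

√117 = [10; 1, 4, 2, 4, 1, 20, …] (period length 6).
Convergents:
  p_0/q_0 = 10/1
  p_1/q_1 = 11/1
  p_2/q_2 = 54/5
  p_3/q_3 = 119/11
q_2 = 5 ≤ 7 < 11 = q_3, so the answer is 54/5.

54/5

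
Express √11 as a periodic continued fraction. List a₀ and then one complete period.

a₀ = ⌊√11⌋ = 3.
With m₀=0, d₀=1 and mₖ₊₁ = dₖaₖ − mₖ, dₖ₊₁ = (n − mₖ₊₁²)/dₖ, aₖ₊₁ = ⌊(a₀+mₖ₊₁)/dₖ₊₁⌋:
  k=1: m=3, d=2, a=3
  k=2: m=3, d=1, a=6
d=1 and a=2a₀=6 at k=2, so the next step gives (m, d) = (3, 2) again — its k=1 value — and the period has length 2.

[3; 3, 6]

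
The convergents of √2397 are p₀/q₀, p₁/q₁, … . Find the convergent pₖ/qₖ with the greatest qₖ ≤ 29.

√2397 = [48; 1, 23, 2, 23, 1, 96, …] (period length 6).
Convergents:
  p_0/q_0 = 48/1
  p_1/q_1 = 49/1
  p_2/q_2 = 1175/24
  p_3/q_3 = 2399/49
q_2 = 24 ≤ 29 < 49 = q_3, so the answer is 1175/24.

1175/24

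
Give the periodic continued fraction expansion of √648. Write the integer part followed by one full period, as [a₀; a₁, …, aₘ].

a₀ = ⌊√648⌋ = 25.
With m₀=0, d₀=1 and mₖ₊₁ = dₖaₖ − mₖ, dₖ₊₁ = (n − mₖ₊₁²)/dₖ, aₖ₊₁ = ⌊(a₀+mₖ₊₁)/dₖ₊₁⌋:
  k=1: m=25, d=23, a=2
  k=2: m=21, d=9, a=5
  k=3: m=24, d=8, a=6
  k=4: m=24, d=9, a=5
  k=5: m=21, d=23, a=2
  k=6: m=25, d=1, a=50
d=1 and a=2a₀=50 at k=6, so the next step gives (m, d) = (25, 23) again — its k=1 value — and the period has length 6.

[25; 2, 5, 6, 5, 2, 50]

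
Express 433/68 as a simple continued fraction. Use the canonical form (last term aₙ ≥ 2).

[6; 2, 1, 2, 1, 1, 3]

433 = 6×68 + 25
68 = 2×25 + 18
25 = 1×18 + 7
18 = 2×7 + 4
7 = 1×4 + 3
4 = 1×3 + 1
3 = 3×1 + 0  (stop)
So 433/68 = [6; 2, 1, 2, 1, 1, 3].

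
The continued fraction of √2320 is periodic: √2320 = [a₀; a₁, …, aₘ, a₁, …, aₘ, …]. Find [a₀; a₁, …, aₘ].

a₀ = ⌊√2320⌋ = 48.
With m₀=0, d₀=1 and mₖ₊₁ = dₖaₖ − mₖ, dₖ₊₁ = (n − mₖ₊₁²)/dₖ, aₖ₊₁ = ⌊(a₀+mₖ₊₁)/dₖ₊₁⌋:
  k=1: m=48, d=16, a=6
  k=2: m=48, d=1, a=96
d=1 and a=2a₀=96 at k=2, so the next step gives (m, d) = (48, 16) again — its k=1 value — and the period has length 2.

[48; 6, 96]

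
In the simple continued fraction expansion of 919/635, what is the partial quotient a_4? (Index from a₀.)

919 = 1·635 + 284   →  a_0 = 1
635 = 2·284 + 67   →  a_1 = 2
284 = 4·67 + 16   →  a_2 = 4
67 = 4·16 + 3   →  a_3 = 4
16 = 5·3 + 1   →  a_4 = 5

5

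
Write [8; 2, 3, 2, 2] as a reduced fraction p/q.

Using pₖ = aₖpₖ₋₁ + pₖ₋₂ and qₖ = aₖqₖ₋₁ + qₖ₋₂:
  k=0: a=8, p=8, q=1
  k=1: a=2, p=17, q=2
  k=2: a=3, p=59, q=7
  k=3: a=2, p=135, q=16
  k=4: a=2, p=329, q=39

329/39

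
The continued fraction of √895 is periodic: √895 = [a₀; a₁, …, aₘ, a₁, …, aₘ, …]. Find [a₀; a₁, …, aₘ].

[29; 1, 10, 1, 58]

a₀ = ⌊√895⌋ = 29.
With m₀=0, d₀=1 and mₖ₊₁ = dₖaₖ − mₖ, dₖ₊₁ = (n − mₖ₊₁²)/dₖ, aₖ₊₁ = ⌊(a₀+mₖ₊₁)/dₖ₊₁⌋:
  k=1: m=29, d=54, a=1
  k=2: m=25, d=5, a=10
  k=3: m=25, d=54, a=1
  k=4: m=29, d=1, a=58
d=1 and a=2a₀=58 at k=4, so the next step gives (m, d) = (29, 54) again — its k=1 value — and the period has length 4.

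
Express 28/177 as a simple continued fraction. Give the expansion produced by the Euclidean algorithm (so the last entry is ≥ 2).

[0; 6, 3, 9]

28 = 0×177 + 28
177 = 6×28 + 9
28 = 3×9 + 1
9 = 9×1 + 0  (stop)
So 28/177 = [0; 6, 3, 9].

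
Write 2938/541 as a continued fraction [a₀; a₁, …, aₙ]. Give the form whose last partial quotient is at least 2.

[5; 2, 3, 9, 2, 1, 2]

2938 = 5·541 + 233
541 = 2·233 + 75
233 = 3·75 + 8
75 = 9·8 + 3
8 = 2·3 + 2
3 = 1·2 + 1
2 = 2·1 + 0  (stop)
So 2938/541 = [5; 2, 3, 9, 2, 1, 2].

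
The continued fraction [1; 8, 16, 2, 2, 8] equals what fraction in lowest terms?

Fold from the inside: start with 8/1.
  2 + 1/8 = 17/8
  2 + 8/17 = 42/17
  16 + 17/42 = 689/42
  8 + 42/689 = 5554/689
  1 + 689/5554 = 6243/5554

6243/5554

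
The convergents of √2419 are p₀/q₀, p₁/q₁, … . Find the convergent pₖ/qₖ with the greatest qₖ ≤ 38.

541/11

√2419 = [49; 5, 2, 5, 98, …] (period length 4).
Convergents:
  p_0/q_0 = 49/1
  p_1/q_1 = 246/5
  p_2/q_2 = 541/11
  p_3/q_3 = 2951/60
q_2 = 11 ≤ 38 < 60 = q_3, so the answer is 541/11.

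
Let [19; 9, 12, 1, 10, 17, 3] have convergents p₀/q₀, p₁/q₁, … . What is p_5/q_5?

Using pₖ = aₖpₖ₋₁ + pₖ₋₂, qₖ = aₖqₖ₋₁ + qₖ₋₂ (with p₋₁=1, p₋₂=0, q₋₁=0, q₋₂=1):
  k=0: a=19, p=19, q=1
  k=1: a=9, p=172, q=9
  k=2: a=12, p=2083, q=109
  k=3: a=1, p=2255, q=118
  k=4: a=10, p=24633, q=1289
  k=5: a=17, p=421016, q=22031

421016/22031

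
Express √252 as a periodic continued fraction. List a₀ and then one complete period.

a₀ = ⌊√252⌋ = 15.
With m₀=0, d₀=1 and mₖ₊₁ = dₖaₖ − mₖ, dₖ₊₁ = (n − mₖ₊₁²)/dₖ, aₖ₊₁ = ⌊(a₀+mₖ₊₁)/dₖ₊₁⌋:
  k=1: m=15, d=27, a=1
  k=2: m=12, d=4, a=6
  k=3: m=12, d=27, a=1
  k=4: m=15, d=1, a=30
d=1 and a=2a₀=30 at k=4, so the next step gives (m, d) = (15, 27) again — its k=1 value — and the period has length 4.

[15; 1, 6, 1, 30]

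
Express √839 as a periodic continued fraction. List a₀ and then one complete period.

a₀ = ⌊√839⌋ = 28.

[28; 1, 27, 1, 56]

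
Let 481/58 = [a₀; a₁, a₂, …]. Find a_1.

3

481 = 8·58 + 17   →  a_0 = 8
58 = 3·17 + 7   →  a_1 = 3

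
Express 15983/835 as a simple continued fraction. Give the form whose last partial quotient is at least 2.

15983 = 19*835 + 118
835 = 7*118 + 9
118 = 13*9 + 1
9 = 9*1 + 0  (stop)
So 15983/835 = [19; 7, 13, 9].

[19; 7, 13, 9]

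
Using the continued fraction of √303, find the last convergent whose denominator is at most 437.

√303 = [17; 2, 2, 5, 2, 2, 34, …] (period length 6).
Convergents:
  p_0/q_0 = 17/1
  p_1/q_1 = 35/2
  p_2/q_2 = 87/5
  p_3/q_3 = 470/27
  p_4/q_4 = 1027/59
  p_5/q_5 = 2524/145
  p_6/q_6 = 86843/4989
q_5 = 145 ≤ 437 < 4989 = q_6, so the answer is 2524/145.

2524/145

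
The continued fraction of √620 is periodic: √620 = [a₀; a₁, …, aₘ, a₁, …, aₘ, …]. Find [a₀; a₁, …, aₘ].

[24; 1, 8, 1, 48]

a₀ = ⌊√620⌋ = 24.
With m₀=0, d₀=1 and mₖ₊₁ = dₖaₖ − mₖ, dₖ₊₁ = (n − mₖ₊₁²)/dₖ, aₖ₊₁ = ⌊(a₀+mₖ₊₁)/dₖ₊₁⌋:
  k=1: m=24, d=44, a=1
  k=2: m=20, d=5, a=8
  k=3: m=20, d=44, a=1
  k=4: m=24, d=1, a=48
d=1 and a=2a₀=48 at k=4, so the next step gives (m, d) = (24, 44) again — its k=1 value — and the period has length 4.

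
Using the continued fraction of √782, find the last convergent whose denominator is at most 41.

√782 = [27; 1, 26, 1, 54, …] (period length 4).
Convergents:
  p_0/q_0 = 27/1
  p_1/q_1 = 28/1
  p_2/q_2 = 755/27
  p_3/q_3 = 783/28
  p_4/q_4 = 43037/1539
q_3 = 28 ≤ 41 < 1539 = q_4, so the answer is 783/28.

783/28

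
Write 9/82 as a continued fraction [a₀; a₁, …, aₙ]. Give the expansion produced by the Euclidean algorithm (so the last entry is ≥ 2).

[0; 9, 9]

9 = 0×82 + 9
82 = 9×9 + 1
9 = 9×1 + 0  (stop)
So 9/82 = [0; 9, 9].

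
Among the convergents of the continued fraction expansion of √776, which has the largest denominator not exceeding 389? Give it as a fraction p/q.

√776 = [27; 1, 5, 1, 54, …] (period length 4).
Convergents:
  p_0/q_0 = 27/1
  p_1/q_1 = 28/1
  p_2/q_2 = 167/6
  p_3/q_3 = 195/7
  p_4/q_4 = 10697/384
  p_5/q_5 = 10892/391
q_4 = 384 ≤ 389 < 391 = q_5, so the answer is 10697/384.

10697/384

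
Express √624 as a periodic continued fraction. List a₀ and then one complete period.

[24; 1, 48]

a₀ = ⌊√624⌋ = 24.
With m₀=0, d₀=1 and mₖ₊₁ = dₖaₖ − mₖ, dₖ₊₁ = (n − mₖ₊₁²)/dₖ, aₖ₊₁ = ⌊(a₀+mₖ₊₁)/dₖ₊₁⌋:
  k=1: m=24, d=48, a=1
  k=2: m=24, d=1, a=48
d=1 and a=2a₀=48 at k=2, so the next step gives (m, d) = (24, 48) again — its k=1 value — and the period has length 2.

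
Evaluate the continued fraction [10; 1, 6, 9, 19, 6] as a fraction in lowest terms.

Fold from the inside: start with 6/1.
  19 + 1/6 = 115/6
  9 + 6/115 = 1041/115
  6 + 115/1041 = 6361/1041
  1 + 1041/6361 = 7402/6361
  10 + 6361/7402 = 80381/7402

80381/7402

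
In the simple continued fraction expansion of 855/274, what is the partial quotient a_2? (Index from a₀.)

855 = 3·274 + 33   →  a_0 = 3
274 = 8·33 + 10   →  a_1 = 8
33 = 3·10 + 3   →  a_2 = 3

3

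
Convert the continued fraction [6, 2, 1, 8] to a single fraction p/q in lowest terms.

Fold from the inside: start with 8/1.
  1 + 1/8 = 9/8
  2 + 8/9 = 26/9
  6 + 9/26 = 165/26

165/26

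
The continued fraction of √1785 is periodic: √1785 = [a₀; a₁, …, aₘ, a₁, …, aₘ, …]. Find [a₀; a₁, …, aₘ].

[42; 4, 84]

a₀ = ⌊√1785⌋ = 42.
With m₀=0, d₀=1 and mₖ₊₁ = dₖaₖ − mₖ, dₖ₊₁ = (n − mₖ₊₁²)/dₖ, aₖ₊₁ = ⌊(a₀+mₖ₊₁)/dₖ₊₁⌋:
  k=1: m=42, d=21, a=4
  k=2: m=42, d=1, a=84
d=1 and a=2a₀=84 at k=2, so the next step gives (m, d) = (42, 21) again — its k=1 value — and the period has length 2.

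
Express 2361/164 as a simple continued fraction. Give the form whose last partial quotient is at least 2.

2361 = 14×164 + 65
164 = 2×65 + 34
65 = 1×34 + 31
34 = 1×31 + 3
31 = 10×3 + 1
3 = 3×1 + 0  (stop)
So 2361/164 = [14; 2, 1, 1, 10, 3].

[14; 2, 1, 1, 10, 3]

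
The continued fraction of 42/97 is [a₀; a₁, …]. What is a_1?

2

42 = 0·97 + 42   →  a_0 = 0
97 = 2·42 + 13   →  a_1 = 2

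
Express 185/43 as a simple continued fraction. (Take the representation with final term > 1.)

[4; 3, 3, 4]

185 = 4·43 + 13
43 = 3·13 + 4
13 = 3·4 + 1
4 = 4·1 + 0  (stop)
So 185/43 = [4; 3, 3, 4].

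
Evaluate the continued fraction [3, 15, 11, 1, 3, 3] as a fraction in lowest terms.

7077/2308

Using pₖ = aₖpₖ₋₁ + pₖ₋₂ and qₖ = aₖqₖ₋₁ + qₖ₋₂:
  k=0: a=3, p=3, q=1
  k=1: a=15, p=46, q=15
  k=2: a=11, p=509, q=166
  k=3: a=1, p=555, q=181
  k=4: a=3, p=2174, q=709
  k=5: a=3, p=7077, q=2308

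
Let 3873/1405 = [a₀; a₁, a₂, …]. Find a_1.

3873 = 2·1405 + 1063   →  a_0 = 2
1405 = 1·1063 + 342   →  a_1 = 1

1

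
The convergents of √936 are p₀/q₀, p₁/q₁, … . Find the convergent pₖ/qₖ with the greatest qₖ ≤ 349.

√936 = [30; 1, 1, 2, 6, 2, 1, 1, 60, …] (period length 8).
Convergents:
  p_0/q_0 = 30/1
  p_1/q_1 = 31/1
  p_2/q_2 = 61/2
  p_3/q_3 = 153/5
  p_4/q_4 = 979/32
  p_5/q_5 = 2111/69
  p_6/q_6 = 3090/101
  p_7/q_7 = 5201/170
  p_8/q_8 = 315150/10301
q_7 = 170 ≤ 349 < 10301 = q_8, so the answer is 5201/170.

5201/170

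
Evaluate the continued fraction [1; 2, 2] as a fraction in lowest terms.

7/5

Using pₖ = aₖpₖ₋₁ + pₖ₋₂ and qₖ = aₖqₖ₋₁ + qₖ₋₂:
  k=0: a=1, p=1, q=1
  k=1: a=2, p=3, q=2
  k=2: a=2, p=7, q=5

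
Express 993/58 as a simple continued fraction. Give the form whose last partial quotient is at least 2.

993 = 17×58 + 7
58 = 8×7 + 2
7 = 3×2 + 1
2 = 2×1 + 0  (stop)
So 993/58 = [17; 8, 3, 2].

[17; 8, 3, 2]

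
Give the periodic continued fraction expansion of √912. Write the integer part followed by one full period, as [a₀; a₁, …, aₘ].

[30; 5, 60]

a₀ = ⌊√912⌋ = 30.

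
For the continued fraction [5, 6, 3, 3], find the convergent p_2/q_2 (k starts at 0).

98/19

Using pₖ = aₖpₖ₋₁ + pₖ₋₂, qₖ = aₖqₖ₋₁ + qₖ₋₂ (with p₋₁=1, p₋₂=0, q₋₁=0, q₋₂=1):
  k=0: a=5, p=5, q=1
  k=1: a=6, p=31, q=6
  k=2: a=3, p=98, q=19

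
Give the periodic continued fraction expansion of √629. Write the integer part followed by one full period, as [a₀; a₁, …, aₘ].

[25; 12, 1, 1, 12, 50]

a₀ = ⌊√629⌋ = 25.
With m₀=0, d₀=1 and mₖ₊₁ = dₖaₖ − mₖ, dₖ₊₁ = (n − mₖ₊₁²)/dₖ, aₖ₊₁ = ⌊(a₀+mₖ₊₁)/dₖ₊₁⌋:
  k=1: m=25, d=4, a=12
  k=2: m=23, d=25, a=1
  k=3: m=2, d=25, a=1
  k=4: m=23, d=4, a=12
  k=5: m=25, d=1, a=50
d=1 and a=2a₀=50 at k=5, so the next step gives (m, d) = (25, 4) again — its k=1 value — and the period has length 5.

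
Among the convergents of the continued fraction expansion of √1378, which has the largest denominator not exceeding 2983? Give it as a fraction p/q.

√1378 = [37; 8, 4, 4, 8, 74, …] (period length 5).
Convergents:
  p_0/q_0 = 37/1
  p_1/q_1 = 297/8
  p_2/q_2 = 1225/33
  p_3/q_3 = 5197/140
  p_4/q_4 = 42801/1153
  p_5/q_5 = 3172471/85462
q_4 = 1153 ≤ 2983 < 85462 = q_5, so the answer is 42801/1153.

42801/1153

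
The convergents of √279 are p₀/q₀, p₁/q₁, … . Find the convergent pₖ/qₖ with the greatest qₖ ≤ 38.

√279 = [16; 1, 2, 2, 1, 2, 2, 1, 32, …] (period length 8).
Convergents:
  p_0/q_0 = 16/1
  p_1/q_1 = 17/1
  p_2/q_2 = 50/3
  p_3/q_3 = 117/7
  p_4/q_4 = 167/10
  p_5/q_5 = 451/27
  p_6/q_6 = 1069/64
q_5 = 27 ≤ 38 < 64 = q_6, so the answer is 451/27.

451/27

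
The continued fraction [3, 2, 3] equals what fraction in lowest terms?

24/7

Using pₖ = aₖpₖ₋₁ + pₖ₋₂ and qₖ = aₖqₖ₋₁ + qₖ₋₂:
  k=0: a=3, p=3, q=1
  k=1: a=2, p=7, q=2
  k=2: a=3, p=24, q=7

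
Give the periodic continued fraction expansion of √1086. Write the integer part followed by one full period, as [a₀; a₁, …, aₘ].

[32; 1, 20, 1, 64]

a₀ = ⌊√1086⌋ = 32.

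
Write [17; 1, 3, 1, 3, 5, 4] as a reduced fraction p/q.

Using pₖ = aₖpₖ₋₁ + pₖ₋₂ and qₖ = aₖqₖ₋₁ + qₖ₋₂:
  k=0: a=17, p=17, q=1
  k=1: a=1, p=18, q=1
  k=2: a=3, p=71, q=4
  k=3: a=1, p=89, q=5
  k=4: a=3, p=338, q=19
  k=5: a=5, p=1779, q=100
  k=6: a=4, p=7454, q=419

7454/419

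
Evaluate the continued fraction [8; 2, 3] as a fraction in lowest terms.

Using pₖ = aₖpₖ₋₁ + pₖ₋₂ and qₖ = aₖqₖ₋₁ + qₖ₋₂:
  k=0: a=8, p=8, q=1
  k=1: a=2, p=17, q=2
  k=2: a=3, p=59, q=7

59/7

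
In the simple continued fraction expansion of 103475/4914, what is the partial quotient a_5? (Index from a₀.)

1

103475 = 21·4914 + 281   →  a_0 = 21
4914 = 17·281 + 137   →  a_1 = 17
281 = 2·137 + 7   →  a_2 = 2
137 = 19·7 + 4   →  a_3 = 19
7 = 1·4 + 3   →  a_4 = 1
4 = 1·3 + 1   →  a_5 = 1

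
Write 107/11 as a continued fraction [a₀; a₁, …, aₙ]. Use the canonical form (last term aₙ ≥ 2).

107 = 9·11 + 8
11 = 1·8 + 3
8 = 2·3 + 2
3 = 1·2 + 1
2 = 2·1 + 0  (stop)
So 107/11 = [9; 1, 2, 1, 2].

[9; 1, 2, 1, 2]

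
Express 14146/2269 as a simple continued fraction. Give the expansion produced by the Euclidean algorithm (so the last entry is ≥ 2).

14146 = 6·2269 + 532
2269 = 4·532 + 141
532 = 3·141 + 109
141 = 1·109 + 32
109 = 3·32 + 13
32 = 2·13 + 6
13 = 2·6 + 1
6 = 6·1 + 0  (stop)
So 14146/2269 = [6; 4, 3, 1, 3, 2, 2, 6].

[6; 4, 3, 1, 3, 2, 2, 6]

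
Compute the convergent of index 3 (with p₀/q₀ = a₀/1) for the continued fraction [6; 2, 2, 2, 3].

Using pₖ = aₖpₖ₋₁ + pₖ₋₂, qₖ = aₖqₖ₋₁ + qₖ₋₂ (with p₋₁=1, p₋₂=0, q₋₁=0, q₋₂=1):
  k=0: a=6, p=6, q=1
  k=1: a=2, p=13, q=2
  k=2: a=2, p=32, q=5
  k=3: a=2, p=77, q=12

77/12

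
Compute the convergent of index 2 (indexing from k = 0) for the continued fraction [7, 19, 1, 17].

141/20

Using pₖ = aₖpₖ₋₁ + pₖ₋₂, qₖ = aₖqₖ₋₁ + qₖ₋₂ (with p₋₁=1, p₋₂=0, q₋₁=0, q₋₂=1):
  k=0: a=7, p=7, q=1
  k=1: a=19, p=134, q=19
  k=2: a=1, p=141, q=20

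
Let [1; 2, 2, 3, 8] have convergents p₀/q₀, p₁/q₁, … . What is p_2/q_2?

7/5

Using pₖ = aₖpₖ₋₁ + pₖ₋₂, qₖ = aₖqₖ₋₁ + qₖ₋₂ (with p₋₁=1, p₋₂=0, q₋₁=0, q₋₂=1):
  k=0: a=1, p=1, q=1
  k=1: a=2, p=3, q=2
  k=2: a=2, p=7, q=5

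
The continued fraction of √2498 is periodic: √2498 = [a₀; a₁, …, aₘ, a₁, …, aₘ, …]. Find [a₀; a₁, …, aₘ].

[49; 1, 48, 1, 98]

a₀ = ⌊√2498⌋ = 49.
With m₀=0, d₀=1 and mₖ₊₁ = dₖaₖ − mₖ, dₖ₊₁ = (n − mₖ₊₁²)/dₖ, aₖ₊₁ = ⌊(a₀+mₖ₊₁)/dₖ₊₁⌋:
  k=1: m=49, d=97, a=1
  k=2: m=48, d=2, a=48
  k=3: m=48, d=97, a=1
  k=4: m=49, d=1, a=98
d=1 and a=2a₀=98 at k=4, so the next step gives (m, d) = (49, 97) again — its k=1 value — and the period has length 4.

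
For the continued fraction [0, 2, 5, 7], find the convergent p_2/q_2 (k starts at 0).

Using pₖ = aₖpₖ₋₁ + pₖ₋₂, qₖ = aₖqₖ₋₁ + qₖ₋₂ (with p₋₁=1, p₋₂=0, q₋₁=0, q₋₂=1):
  k=0: a=0, p=0, q=1
  k=1: a=2, p=1, q=2
  k=2: a=5, p=5, q=11

5/11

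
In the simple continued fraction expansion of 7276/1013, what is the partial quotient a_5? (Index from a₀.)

3

7276 = 7·1013 + 185   →  a_0 = 7
1013 = 5·185 + 88   →  a_1 = 5
185 = 2·88 + 9   →  a_2 = 2
88 = 9·9 + 7   →  a_3 = 9
9 = 1·7 + 2   →  a_4 = 1
7 = 3·2 + 1   →  a_5 = 3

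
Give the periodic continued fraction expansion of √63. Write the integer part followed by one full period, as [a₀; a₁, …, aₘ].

a₀ = ⌊√63⌋ = 7.
With m₀=0, d₀=1 and mₖ₊₁ = dₖaₖ − mₖ, dₖ₊₁ = (n − mₖ₊₁²)/dₖ, aₖ₊₁ = ⌊(a₀+mₖ₊₁)/dₖ₊₁⌋:
  k=1: m=7, d=14, a=1
  k=2: m=7, d=1, a=14
d=1 and a=2a₀=14 at k=2, so the next step gives (m, d) = (7, 14) again — its k=1 value — and the period has length 2.

[7; 1, 14]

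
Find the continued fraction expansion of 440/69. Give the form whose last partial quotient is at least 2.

[6; 2, 1, 1, 1, 8]

440 = 6×69 + 26
69 = 2×26 + 17
26 = 1×17 + 9
17 = 1×9 + 8
9 = 1×8 + 1
8 = 8×1 + 0  (stop)
So 440/69 = [6; 2, 1, 1, 1, 8].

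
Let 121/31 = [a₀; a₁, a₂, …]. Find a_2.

9

121 = 3·31 + 28   →  a_0 = 3
31 = 1·28 + 3   →  a_1 = 1
28 = 9·3 + 1   →  a_2 = 9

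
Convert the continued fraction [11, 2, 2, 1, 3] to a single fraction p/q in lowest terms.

Fold from the inside: start with 3/1.
  1 + 1/3 = 4/3
  2 + 3/4 = 11/4
  2 + 4/11 = 26/11
  11 + 11/26 = 297/26

297/26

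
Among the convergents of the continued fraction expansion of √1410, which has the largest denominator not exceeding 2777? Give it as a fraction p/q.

√1410 = [37; 1, 1, 4, 1, 1, 74, …] (period length 6).
Convergents:
  p_0/q_0 = 37/1
  p_1/q_1 = 38/1
  p_2/q_2 = 75/2
  p_3/q_3 = 338/9
  p_4/q_4 = 413/11
  p_5/q_5 = 751/20
  p_6/q_6 = 55987/1491
  p_7/q_7 = 56738/1511
  p_8/q_8 = 112725/3002
q_7 = 1511 ≤ 2777 < 3002 = q_8, so the answer is 56738/1511.

56738/1511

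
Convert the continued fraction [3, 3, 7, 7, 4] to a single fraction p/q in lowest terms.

2157/650

Using pₖ = aₖpₖ₋₁ + pₖ₋₂ and qₖ = aₖqₖ₋₁ + qₖ₋₂:
  k=0: a=3, p=3, q=1
  k=1: a=3, p=10, q=3
  k=2: a=7, p=73, q=22
  k=3: a=7, p=521, q=157
  k=4: a=4, p=2157, q=650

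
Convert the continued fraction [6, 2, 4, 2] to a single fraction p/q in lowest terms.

Using pₖ = aₖpₖ₋₁ + pₖ₋₂ and qₖ = aₖqₖ₋₁ + qₖ₋₂:
  k=0: a=6, p=6, q=1
  k=1: a=2, p=13, q=2
  k=2: a=4, p=58, q=9
  k=3: a=2, p=129, q=20

129/20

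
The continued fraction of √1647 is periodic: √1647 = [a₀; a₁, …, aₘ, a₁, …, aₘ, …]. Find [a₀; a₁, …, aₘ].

[40; 1, 1, 2, 1, 1, 80]

a₀ = ⌊√1647⌋ = 40.
With m₀=0, d₀=1 and mₖ₊₁ = dₖaₖ − mₖ, dₖ₊₁ = (n − mₖ₊₁²)/dₖ, aₖ₊₁ = ⌊(a₀+mₖ₊₁)/dₖ₊₁⌋:
  k=1: m=40, d=47, a=1
  k=2: m=7, d=34, a=1
  k=3: m=27, d=27, a=2
  k=4: m=27, d=34, a=1
  k=5: m=7, d=47, a=1
  k=6: m=40, d=1, a=80
d=1 and a=2a₀=80 at k=6, so the next step gives (m, d) = (40, 47) again — its k=1 value — and the period has length 6.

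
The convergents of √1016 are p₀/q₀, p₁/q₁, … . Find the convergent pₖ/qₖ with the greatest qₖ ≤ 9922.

130049/4080

√1016 = [31; 1, 6, 1, 62, …] (period length 4).
Convergents:
  p_0/q_0 = 31/1
  p_1/q_1 = 32/1
  p_2/q_2 = 223/7
  p_3/q_3 = 255/8
  p_4/q_4 = 16033/503
  p_5/q_5 = 16288/511
  p_6/q_6 = 113761/3569
  p_7/q_7 = 130049/4080
  p_8/q_8 = 8176799/256529
q_7 = 4080 ≤ 9922 < 256529 = q_8, so the answer is 130049/4080.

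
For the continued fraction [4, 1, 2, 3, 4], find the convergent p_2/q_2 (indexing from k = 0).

14/3

Using pₖ = aₖpₖ₋₁ + pₖ₋₂, qₖ = aₖqₖ₋₁ + qₖ₋₂ (with p₋₁=1, p₋₂=0, q₋₁=0, q₋₂=1):
  k=0: a=4, p=4, q=1
  k=1: a=1, p=5, q=1
  k=2: a=2, p=14, q=3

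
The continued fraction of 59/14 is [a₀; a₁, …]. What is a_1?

59 = 4·14 + 3   →  a_0 = 4
14 = 4·3 + 2   →  a_1 = 4

4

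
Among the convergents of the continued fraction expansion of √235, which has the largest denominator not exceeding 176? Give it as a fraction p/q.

1395/91

√235 = [15; 3, 30, …] (period length 2).
Convergents:
  p_0/q_0 = 15/1
  p_1/q_1 = 46/3
  p_2/q_2 = 1395/91
  p_3/q_3 = 4231/276
q_2 = 91 ≤ 176 < 276 = q_3, so the answer is 1395/91.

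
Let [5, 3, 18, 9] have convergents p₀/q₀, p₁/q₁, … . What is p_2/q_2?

Using pₖ = aₖpₖ₋₁ + pₖ₋₂, qₖ = aₖqₖ₋₁ + qₖ₋₂ (with p₋₁=1, p₋₂=0, q₋₁=0, q₋₂=1):
  k=0: a=5, p=5, q=1
  k=1: a=3, p=16, q=3
  k=2: a=18, p=293, q=55

293/55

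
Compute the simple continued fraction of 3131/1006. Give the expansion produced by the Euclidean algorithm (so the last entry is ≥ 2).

[3; 8, 1, 9, 3, 1, 2]

3131 = 3·1006 + 113
1006 = 8·113 + 102
113 = 1·102 + 11
102 = 9·11 + 3
11 = 3·3 + 2
3 = 1·2 + 1
2 = 2·1 + 0  (stop)
So 3131/1006 = [3; 8, 1, 9, 3, 1, 2].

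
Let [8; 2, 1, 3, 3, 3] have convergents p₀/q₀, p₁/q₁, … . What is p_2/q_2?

25/3

Using pₖ = aₖpₖ₋₁ + pₖ₋₂, qₖ = aₖqₖ₋₁ + qₖ₋₂ (with p₋₁=1, p₋₂=0, q₋₁=0, q₋₂=1):
  k=0: a=8, p=8, q=1
  k=1: a=2, p=17, q=2
  k=2: a=1, p=25, q=3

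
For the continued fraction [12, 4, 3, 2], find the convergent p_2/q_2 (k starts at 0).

159/13

Using pₖ = aₖpₖ₋₁ + pₖ₋₂, qₖ = aₖqₖ₋₁ + qₖ₋₂ (with p₋₁=1, p₋₂=0, q₋₁=0, q₋₂=1):
  k=0: a=12, p=12, q=1
  k=1: a=4, p=49, q=4
  k=2: a=3, p=159, q=13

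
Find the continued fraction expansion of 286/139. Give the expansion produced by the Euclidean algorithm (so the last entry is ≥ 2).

286 = 2×139 + 8
139 = 17×8 + 3
8 = 2×3 + 2
3 = 1×2 + 1
2 = 2×1 + 0  (stop)
So 286/139 = [2; 17, 2, 1, 2].

[2; 17, 2, 1, 2]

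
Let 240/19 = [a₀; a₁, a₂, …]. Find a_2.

1

240 = 12·19 + 12   →  a_0 = 12
19 = 1·12 + 7   →  a_1 = 1
12 = 1·7 + 5   →  a_2 = 1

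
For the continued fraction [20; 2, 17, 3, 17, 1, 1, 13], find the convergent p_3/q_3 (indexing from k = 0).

Using pₖ = aₖpₖ₋₁ + pₖ₋₂, qₖ = aₖqₖ₋₁ + qₖ₋₂ (with p₋₁=1, p₋₂=0, q₋₁=0, q₋₂=1):
  k=0: a=20, p=20, q=1
  k=1: a=2, p=41, q=2
  k=2: a=17, p=717, q=35
  k=3: a=3, p=2192, q=107

2192/107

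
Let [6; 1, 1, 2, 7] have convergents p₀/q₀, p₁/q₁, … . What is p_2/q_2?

Using pₖ = aₖpₖ₋₁ + pₖ₋₂, qₖ = aₖqₖ₋₁ + qₖ₋₂ (with p₋₁=1, p₋₂=0, q₋₁=0, q₋₂=1):
  k=0: a=6, p=6, q=1
  k=1: a=1, p=7, q=1
  k=2: a=1, p=13, q=2

13/2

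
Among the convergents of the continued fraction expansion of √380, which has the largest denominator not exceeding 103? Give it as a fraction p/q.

√380 = [19; 2, 38, …] (period length 2).
Convergents:
  p_0/q_0 = 19/1
  p_1/q_1 = 39/2
  p_2/q_2 = 1501/77
  p_3/q_3 = 3041/156
q_2 = 77 ≤ 103 < 156 = q_3, so the answer is 1501/77.

1501/77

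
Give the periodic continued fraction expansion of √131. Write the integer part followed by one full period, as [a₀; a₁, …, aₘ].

a₀ = ⌊√131⌋ = 11.

[11; 2, 4, 11, 4, 2, 22]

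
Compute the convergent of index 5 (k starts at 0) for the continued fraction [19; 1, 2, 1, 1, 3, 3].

493/25

Using pₖ = aₖpₖ₋₁ + pₖ₋₂, qₖ = aₖqₖ₋₁ + qₖ₋₂ (with p₋₁=1, p₋₂=0, q₋₁=0, q₋₂=1):
  k=0: a=19, p=19, q=1
  k=1: a=1, p=20, q=1
  k=2: a=2, p=59, q=3
  k=3: a=1, p=79, q=4
  k=4: a=1, p=138, q=7
  k=5: a=3, p=493, q=25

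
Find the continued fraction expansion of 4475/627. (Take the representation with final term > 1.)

4475 = 7×627 + 86
627 = 7×86 + 25
86 = 3×25 + 11
25 = 2×11 + 3
11 = 3×3 + 2
3 = 1×2 + 1
2 = 2×1 + 0  (stop)
So 4475/627 = [7; 7, 3, 2, 3, 1, 2].

[7; 7, 3, 2, 3, 1, 2]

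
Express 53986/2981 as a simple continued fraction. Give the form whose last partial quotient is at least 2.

[18; 9, 11, 3, 4, 2]

53986 = 18*2981 + 328
2981 = 9*328 + 29
328 = 11*29 + 9
29 = 3*9 + 2
9 = 4*2 + 1
2 = 2*1 + 0  (stop)
So 53986/2981 = [18; 9, 11, 3, 4, 2].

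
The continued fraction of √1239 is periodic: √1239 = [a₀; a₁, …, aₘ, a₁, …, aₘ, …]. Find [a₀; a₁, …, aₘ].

[35; 5, 70]

a₀ = ⌊√1239⌋ = 35.
With m₀=0, d₀=1 and mₖ₊₁ = dₖaₖ − mₖ, dₖ₊₁ = (n − mₖ₊₁²)/dₖ, aₖ₊₁ = ⌊(a₀+mₖ₊₁)/dₖ₊₁⌋:
  k=1: m=35, d=14, a=5
  k=2: m=35, d=1, a=70
d=1 and a=2a₀=70 at k=2, so the next step gives (m, d) = (35, 14) again — its k=1 value — and the period has length 2.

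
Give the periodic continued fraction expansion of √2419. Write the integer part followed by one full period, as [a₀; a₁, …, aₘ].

a₀ = ⌊√2419⌋ = 49.
With m₀=0, d₀=1 and mₖ₊₁ = dₖaₖ − mₖ, dₖ₊₁ = (n − mₖ₊₁²)/dₖ, aₖ₊₁ = ⌊(a₀+mₖ₊₁)/dₖ₊₁⌋:
  k=1: m=49, d=18, a=5
  k=2: m=41, d=41, a=2
  k=3: m=41, d=18, a=5
  k=4: m=49, d=1, a=98
d=1 and a=2a₀=98 at k=4, so the next step gives (m, d) = (49, 18) again — its k=1 value — and the period has length 4.

[49; 5, 2, 5, 98]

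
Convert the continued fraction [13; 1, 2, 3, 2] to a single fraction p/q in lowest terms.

Using pₖ = aₖpₖ₋₁ + pₖ₋₂ and qₖ = aₖqₖ₋₁ + qₖ₋₂:
  k=0: a=13, p=13, q=1
  k=1: a=1, p=14, q=1
  k=2: a=2, p=41, q=3
  k=3: a=3, p=137, q=10
  k=4: a=2, p=315, q=23

315/23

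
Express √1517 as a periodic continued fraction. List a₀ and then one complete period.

[38; 1, 18, 2, 18, 1, 76]

a₀ = ⌊√1517⌋ = 38.
With m₀=0, d₀=1 and mₖ₊₁ = dₖaₖ − mₖ, dₖ₊₁ = (n − mₖ₊₁²)/dₖ, aₖ₊₁ = ⌊(a₀+mₖ₊₁)/dₖ₊₁⌋:
  k=1: m=38, d=73, a=1
  k=2: m=35, d=4, a=18
  k=3: m=37, d=37, a=2
  k=4: m=37, d=4, a=18
  k=5: m=35, d=73, a=1
  k=6: m=38, d=1, a=76
d=1 and a=2a₀=76 at k=6, so the next step gives (m, d) = (38, 73) again — its k=1 value — and the period has length 6.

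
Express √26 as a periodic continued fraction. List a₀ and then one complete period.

[5; 10]

a₀ = ⌊√26⌋ = 5.
With m₀=0, d₀=1 and mₖ₊₁ = dₖaₖ − mₖ, dₖ₊₁ = (n − mₖ₊₁²)/dₖ, aₖ₊₁ = ⌊(a₀+mₖ₊₁)/dₖ₊₁⌋:
  k=1: m=5, d=1, a=10
d=1 and a=2a₀=10 at k=1, so the next step gives (m, d) = (5, 1) again — its k=1 value — and the period has length 1.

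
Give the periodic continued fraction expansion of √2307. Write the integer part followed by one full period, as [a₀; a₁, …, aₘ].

a₀ = ⌊√2307⌋ = 48.

[48; 32, 96]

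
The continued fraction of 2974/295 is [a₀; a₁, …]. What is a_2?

2974 = 10·295 + 24   →  a_0 = 10
295 = 12·24 + 7   →  a_1 = 12
24 = 3·7 + 3   →  a_2 = 3

3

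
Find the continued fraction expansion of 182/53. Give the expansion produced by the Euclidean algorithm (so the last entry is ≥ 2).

[3; 2, 3, 3, 2]

182 = 3×53 + 23
53 = 2×23 + 7
23 = 3×7 + 2
7 = 3×2 + 1
2 = 2×1 + 0  (stop)
So 182/53 = [3; 2, 3, 3, 2].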